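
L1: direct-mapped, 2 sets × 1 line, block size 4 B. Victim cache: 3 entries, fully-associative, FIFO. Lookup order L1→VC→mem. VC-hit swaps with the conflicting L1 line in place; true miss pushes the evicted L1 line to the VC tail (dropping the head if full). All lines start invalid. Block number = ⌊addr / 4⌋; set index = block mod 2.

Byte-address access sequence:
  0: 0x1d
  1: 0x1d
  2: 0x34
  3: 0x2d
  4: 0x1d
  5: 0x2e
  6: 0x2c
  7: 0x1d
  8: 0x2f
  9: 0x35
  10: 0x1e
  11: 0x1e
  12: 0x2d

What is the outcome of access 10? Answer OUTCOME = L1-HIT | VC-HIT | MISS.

  [0] addr=0x1d blk=7 s=1: MISS | VC []
  [1] addr=0x1d blk=7 s=1: L1-HIT | VC []
  [2] addr=0x34 blk=13 s=1: MISS | VC [7]
  [3] addr=0x2d blk=11 s=1: MISS | VC [7, 13]
  [4] addr=0x1d blk=7 s=1: VC-HIT | VC [11, 13]
  [5] addr=0x2e blk=11 s=1: VC-HIT | VC [7, 13]
  [6] addr=0x2c blk=11 s=1: L1-HIT | VC [7, 13]
  [7] addr=0x1d blk=7 s=1: VC-HIT | VC [11, 13]
  [8] addr=0x2f blk=11 s=1: VC-HIT | VC [7, 13]
  [9] addr=0x35 blk=13 s=1: VC-HIT | VC [7, 11]
  [10] addr=0x1e blk=7 s=1: VC-HIT | VC [13, 11]
  [11] addr=0x1e blk=7 s=1: L1-HIT | VC [13, 11]
  [12] addr=0x2d blk=11 s=1: VC-HIT | VC [13, 7]

OUTCOME = VC-HIT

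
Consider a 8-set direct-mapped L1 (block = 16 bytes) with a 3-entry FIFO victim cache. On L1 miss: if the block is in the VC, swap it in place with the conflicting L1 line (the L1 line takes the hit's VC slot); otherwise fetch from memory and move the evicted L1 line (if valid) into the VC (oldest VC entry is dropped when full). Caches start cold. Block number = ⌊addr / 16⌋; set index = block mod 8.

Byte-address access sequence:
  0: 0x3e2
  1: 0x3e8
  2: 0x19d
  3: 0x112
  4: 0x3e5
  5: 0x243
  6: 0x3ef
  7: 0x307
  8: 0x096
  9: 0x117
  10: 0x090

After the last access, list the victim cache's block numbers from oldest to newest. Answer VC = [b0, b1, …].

#0 0x3e2→b62/s6 MISS; vc=[]
#1 0x3e8→b62/s6 L1-HIT; vc=[]
#2 0x19d→b25/s1 MISS; vc=[]
#3 0x112→b17/s1 MISS; vc=[25]
#4 0x3e5→b62/s6 L1-HIT; vc=[25]
#5 0x243→b36/s4 MISS; vc=[25]
#6 0x3ef→b62/s6 L1-HIT; vc=[25]
#7 0x307→b48/s0 MISS; vc=[25]
#8 0x96→b9/s1 MISS; vc=[25,17]
#9 0x117→b17/s1 VC-HIT; vc=[25,9]
#10 0x90→b9/s1 VC-HIT; vc=[25,17]

VC = [25, 17]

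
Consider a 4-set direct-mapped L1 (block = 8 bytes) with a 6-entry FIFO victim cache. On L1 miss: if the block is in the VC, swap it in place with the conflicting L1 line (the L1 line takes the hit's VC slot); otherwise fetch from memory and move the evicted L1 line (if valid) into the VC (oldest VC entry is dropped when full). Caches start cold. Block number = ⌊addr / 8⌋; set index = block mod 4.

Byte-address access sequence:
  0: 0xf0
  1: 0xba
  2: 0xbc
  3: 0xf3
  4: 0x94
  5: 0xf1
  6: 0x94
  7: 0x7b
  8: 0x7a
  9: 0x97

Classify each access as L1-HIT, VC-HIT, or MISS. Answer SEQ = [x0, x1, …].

SEQ = [MISS, MISS, L1-HIT, L1-HIT, MISS, VC-HIT, VC-HIT, MISS, L1-HIT, L1-HIT]

#0 0xf0→b30/s2 MISS; vc=[]
#1 0xba→b23/s3 MISS; vc=[]
#2 0xbc→b23/s3 L1-HIT; vc=[]
#3 0xf3→b30/s2 L1-HIT; vc=[]
#4 0x94→b18/s2 MISS; vc=[30]
#5 0xf1→b30/s2 VC-HIT; vc=[18]
#6 0x94→b18/s2 VC-HIT; vc=[30]
#7 0x7b→b15/s3 MISS; vc=[30,23]
#8 0x7a→b15/s3 L1-HIT; vc=[30,23]
#9 0x97→b18/s2 L1-HIT; vc=[30,23]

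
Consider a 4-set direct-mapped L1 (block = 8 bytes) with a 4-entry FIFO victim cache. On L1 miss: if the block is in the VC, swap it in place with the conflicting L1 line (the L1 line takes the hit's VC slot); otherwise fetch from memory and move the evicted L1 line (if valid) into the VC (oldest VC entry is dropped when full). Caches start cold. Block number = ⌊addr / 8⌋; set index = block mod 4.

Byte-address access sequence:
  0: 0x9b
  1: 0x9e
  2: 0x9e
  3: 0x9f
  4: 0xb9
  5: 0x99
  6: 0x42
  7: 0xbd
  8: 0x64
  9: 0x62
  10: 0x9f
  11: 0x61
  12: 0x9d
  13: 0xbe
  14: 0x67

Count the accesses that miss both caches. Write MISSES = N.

MISSES = 4

  [0] addr=0x9b blk=19 s=3: MISS | VC []
  [1] addr=0x9e blk=19 s=3: L1-HIT | VC []
  [2] addr=0x9e blk=19 s=3: L1-HIT | VC []
  [3] addr=0x9f blk=19 s=3: L1-HIT | VC []
  [4] addr=0xb9 blk=23 s=3: MISS | VC [19]
  [5] addr=0x99 blk=19 s=3: VC-HIT | VC [23]
  [6] addr=0x42 blk=8 s=0: MISS | VC [23]
  [7] addr=0xbd blk=23 s=3: VC-HIT | VC [19]
  [8] addr=0x64 blk=12 s=0: MISS | VC [19, 8]
  [9] addr=0x62 blk=12 s=0: L1-HIT | VC [19, 8]
  [10] addr=0x9f blk=19 s=3: VC-HIT | VC [23, 8]
  [11] addr=0x61 blk=12 s=0: L1-HIT | VC [23, 8]
  [12] addr=0x9d blk=19 s=3: L1-HIT | VC [23, 8]
  [13] addr=0xbe blk=23 s=3: VC-HIT | VC [19, 8]
  [14] addr=0x67 blk=12 s=0: L1-HIT | VC [19, 8]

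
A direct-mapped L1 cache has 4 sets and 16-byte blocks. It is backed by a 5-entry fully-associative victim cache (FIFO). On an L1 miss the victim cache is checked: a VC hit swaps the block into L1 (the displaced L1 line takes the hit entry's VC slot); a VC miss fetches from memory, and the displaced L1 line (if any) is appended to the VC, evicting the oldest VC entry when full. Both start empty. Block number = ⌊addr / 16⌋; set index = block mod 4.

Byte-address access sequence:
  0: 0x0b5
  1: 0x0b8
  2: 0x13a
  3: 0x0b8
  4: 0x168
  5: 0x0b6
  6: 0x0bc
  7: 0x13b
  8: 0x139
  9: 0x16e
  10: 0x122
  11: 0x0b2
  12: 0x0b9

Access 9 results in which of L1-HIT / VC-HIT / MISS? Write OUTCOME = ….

OUTCOME = L1-HIT

#0 0xb5→b11/s3 MISS; vc=[]
#1 0xb8→b11/s3 L1-HIT; vc=[]
#2 0x13a→b19/s3 MISS; vc=[11]
#3 0xb8→b11/s3 VC-HIT; vc=[19]
#4 0x168→b22/s2 MISS; vc=[19]
#5 0xb6→b11/s3 L1-HIT; vc=[19]
#6 0xbc→b11/s3 L1-HIT; vc=[19]
#7 0x13b→b19/s3 VC-HIT; vc=[11]
#8 0x139→b19/s3 L1-HIT; vc=[11]
#9 0x16e→b22/s2 L1-HIT; vc=[11]
#10 0x122→b18/s2 MISS; vc=[11,22]
#11 0xb2→b11/s3 VC-HIT; vc=[19,22]
#12 0xb9→b11/s3 L1-HIT; vc=[19,22]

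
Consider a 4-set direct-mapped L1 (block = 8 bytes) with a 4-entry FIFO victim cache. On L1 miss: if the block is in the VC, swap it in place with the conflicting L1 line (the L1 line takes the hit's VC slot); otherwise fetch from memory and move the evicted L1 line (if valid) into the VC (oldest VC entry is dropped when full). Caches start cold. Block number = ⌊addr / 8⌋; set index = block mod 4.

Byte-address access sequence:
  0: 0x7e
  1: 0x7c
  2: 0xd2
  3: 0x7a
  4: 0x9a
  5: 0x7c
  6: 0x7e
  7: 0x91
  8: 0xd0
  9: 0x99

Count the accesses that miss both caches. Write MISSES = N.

#0 0x7e→b15/s3 MISS; vc=[]
#1 0x7c→b15/s3 L1-HIT; vc=[]
#2 0xd2→b26/s2 MISS; vc=[]
#3 0x7a→b15/s3 L1-HIT; vc=[]
#4 0x9a→b19/s3 MISS; vc=[15]
#5 0x7c→b15/s3 VC-HIT; vc=[19]
#6 0x7e→b15/s3 L1-HIT; vc=[19]
#7 0x91→b18/s2 MISS; vc=[19,26]
#8 0xd0→b26/s2 VC-HIT; vc=[19,18]
#9 0x99→b19/s3 VC-HIT; vc=[15,18]

MISSES = 4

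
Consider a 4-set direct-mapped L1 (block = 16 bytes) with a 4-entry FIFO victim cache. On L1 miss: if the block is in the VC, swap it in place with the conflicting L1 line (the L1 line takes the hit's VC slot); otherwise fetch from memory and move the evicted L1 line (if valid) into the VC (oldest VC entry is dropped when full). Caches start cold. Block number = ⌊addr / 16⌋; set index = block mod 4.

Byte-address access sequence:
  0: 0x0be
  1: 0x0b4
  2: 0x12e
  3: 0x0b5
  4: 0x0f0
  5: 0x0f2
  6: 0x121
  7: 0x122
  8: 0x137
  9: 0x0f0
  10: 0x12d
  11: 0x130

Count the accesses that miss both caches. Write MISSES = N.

MISSES = 4

0: 0xbe (blk 11, set 3) → MISS  vc=[]
1: 0xb4 (blk 11, set 3) → L1-HIT  vc=[]
2: 0x12e (blk 18, set 2) → MISS  vc=[]
3: 0xb5 (blk 11, set 3) → L1-HIT  vc=[]
4: 0xf0 (blk 15, set 3) → MISS  vc=[11]
5: 0xf2 (blk 15, set 3) → L1-HIT  vc=[11]
6: 0x121 (blk 18, set 2) → L1-HIT  vc=[11]
7: 0x122 (blk 18, set 2) → L1-HIT  vc=[11]
8: 0x137 (blk 19, set 3) → MISS  vc=[11, 15]
9: 0xf0 (blk 15, set 3) → VC-HIT  vc=[11, 19]
10: 0x12d (blk 18, set 2) → L1-HIT  vc=[11, 19]
11: 0x130 (blk 19, set 3) → VC-HIT  vc=[11, 15]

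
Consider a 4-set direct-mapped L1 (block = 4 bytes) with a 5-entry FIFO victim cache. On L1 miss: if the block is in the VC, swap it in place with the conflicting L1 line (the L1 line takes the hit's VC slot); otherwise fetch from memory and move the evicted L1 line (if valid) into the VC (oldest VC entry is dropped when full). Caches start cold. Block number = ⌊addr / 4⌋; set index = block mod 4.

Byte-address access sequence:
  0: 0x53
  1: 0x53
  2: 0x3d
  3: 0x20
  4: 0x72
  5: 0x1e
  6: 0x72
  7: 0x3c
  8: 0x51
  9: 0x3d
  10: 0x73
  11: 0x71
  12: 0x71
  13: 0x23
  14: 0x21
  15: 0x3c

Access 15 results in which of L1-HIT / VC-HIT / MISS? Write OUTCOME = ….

  [0] addr=0x53 blk=20 s=0: MISS | VC []
  [1] addr=0x53 blk=20 s=0: L1-HIT | VC []
  [2] addr=0x3d blk=15 s=3: MISS | VC []
  [3] addr=0x20 blk=8 s=0: MISS | VC [20]
  [4] addr=0x72 blk=28 s=0: MISS | VC [20, 8]
  [5] addr=0x1e blk=7 s=3: MISS | VC [20, 8, 15]
  [6] addr=0x72 blk=28 s=0: L1-HIT | VC [20, 8, 15]
  [7] addr=0x3c blk=15 s=3: VC-HIT | VC [20, 8, 7]
  [8] addr=0x51 blk=20 s=0: VC-HIT | VC [28, 8, 7]
  [9] addr=0x3d blk=15 s=3: L1-HIT | VC [28, 8, 7]
  [10] addr=0x73 blk=28 s=0: VC-HIT | VC [20, 8, 7]
  [11] addr=0x71 blk=28 s=0: L1-HIT | VC [20, 8, 7]
  [12] addr=0x71 blk=28 s=0: L1-HIT | VC [20, 8, 7]
  [13] addr=0x23 blk=8 s=0: VC-HIT | VC [20, 28, 7]
  [14] addr=0x21 blk=8 s=0: L1-HIT | VC [20, 28, 7]
  [15] addr=0x3c blk=15 s=3: L1-HIT | VC [20, 28, 7]

OUTCOME = L1-HIT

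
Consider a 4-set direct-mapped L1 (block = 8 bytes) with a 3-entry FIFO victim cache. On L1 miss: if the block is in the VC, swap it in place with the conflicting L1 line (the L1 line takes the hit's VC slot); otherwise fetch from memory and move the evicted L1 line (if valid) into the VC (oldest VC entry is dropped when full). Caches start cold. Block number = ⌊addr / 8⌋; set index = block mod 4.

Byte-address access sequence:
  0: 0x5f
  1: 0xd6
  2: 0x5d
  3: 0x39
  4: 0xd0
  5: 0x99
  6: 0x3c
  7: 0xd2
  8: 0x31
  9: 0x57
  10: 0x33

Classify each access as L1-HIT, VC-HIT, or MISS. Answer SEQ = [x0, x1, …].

SEQ = [MISS, MISS, L1-HIT, MISS, L1-HIT, MISS, VC-HIT, L1-HIT, MISS, MISS, VC-HIT]

#0 0x5f→b11/s3 MISS; vc=[]
#1 0xd6→b26/s2 MISS; vc=[]
#2 0x5d→b11/s3 L1-HIT; vc=[]
#3 0x39→b7/s3 MISS; vc=[11]
#4 0xd0→b26/s2 L1-HIT; vc=[11]
#5 0x99→b19/s3 MISS; vc=[11,7]
#6 0x3c→b7/s3 VC-HIT; vc=[11,19]
#7 0xd2→b26/s2 L1-HIT; vc=[11,19]
#8 0x31→b6/s2 MISS; vc=[11,19,26]
#9 0x57→b10/s2 MISS; vc=[19,26,6]
#10 0x33→b6/s2 VC-HIT; vc=[19,26,10]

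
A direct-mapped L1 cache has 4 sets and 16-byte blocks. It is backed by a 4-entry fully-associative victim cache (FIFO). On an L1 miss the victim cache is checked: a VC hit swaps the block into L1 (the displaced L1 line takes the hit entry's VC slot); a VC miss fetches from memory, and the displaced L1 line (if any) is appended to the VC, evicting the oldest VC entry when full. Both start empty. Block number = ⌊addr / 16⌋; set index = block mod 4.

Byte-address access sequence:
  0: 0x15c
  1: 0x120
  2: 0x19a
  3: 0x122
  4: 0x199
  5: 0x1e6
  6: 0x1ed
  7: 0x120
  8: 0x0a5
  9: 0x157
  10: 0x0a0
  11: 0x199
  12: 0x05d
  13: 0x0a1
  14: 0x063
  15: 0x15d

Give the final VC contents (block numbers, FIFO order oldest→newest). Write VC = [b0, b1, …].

VC = [18, 25, 10, 5]

  [0] addr=0x15c blk=21 s=1: MISS | VC []
  [1] addr=0x120 blk=18 s=2: MISS | VC []
  [2] addr=0x19a blk=25 s=1: MISS | VC [21]
  [3] addr=0x122 blk=18 s=2: L1-HIT | VC [21]
  [4] addr=0x199 blk=25 s=1: L1-HIT | VC [21]
  [5] addr=0x1e6 blk=30 s=2: MISS | VC [21, 18]
  [6] addr=0x1ed blk=30 s=2: L1-HIT | VC [21, 18]
  [7] addr=0x120 blk=18 s=2: VC-HIT | VC [21, 30]
  [8] addr=0xa5 blk=10 s=2: MISS | VC [21, 30, 18]
  [9] addr=0x157 blk=21 s=1: VC-HIT | VC [25, 30, 18]
  [10] addr=0xa0 blk=10 s=2: L1-HIT | VC [25, 30, 18]
  [11] addr=0x199 blk=25 s=1: VC-HIT | VC [21, 30, 18]
  [12] addr=0x5d blk=5 s=1: MISS | VC [21, 30, 18, 25]
  [13] addr=0xa1 blk=10 s=2: L1-HIT | VC [21, 30, 18, 25]
  [14] addr=0x63 blk=6 s=2: MISS | VC [30, 18, 25, 10]
  [15] addr=0x15d blk=21 s=1: MISS | VC [18, 25, 10, 5]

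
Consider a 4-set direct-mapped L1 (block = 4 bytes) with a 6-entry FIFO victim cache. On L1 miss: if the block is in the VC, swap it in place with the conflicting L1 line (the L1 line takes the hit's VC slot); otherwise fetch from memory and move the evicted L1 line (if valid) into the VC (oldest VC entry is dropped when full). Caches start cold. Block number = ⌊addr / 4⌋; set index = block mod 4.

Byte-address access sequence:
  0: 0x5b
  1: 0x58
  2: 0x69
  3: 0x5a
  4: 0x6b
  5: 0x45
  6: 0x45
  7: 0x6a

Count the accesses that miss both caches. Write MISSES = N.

MISSES = 3

  [0] addr=0x5b blk=22 s=2: MISS | VC []
  [1] addr=0x58 blk=22 s=2: L1-HIT | VC []
  [2] addr=0x69 blk=26 s=2: MISS | VC [22]
  [3] addr=0x5a blk=22 s=2: VC-HIT | VC [26]
  [4] addr=0x6b blk=26 s=2: VC-HIT | VC [22]
  [5] addr=0x45 blk=17 s=1: MISS | VC [22]
  [6] addr=0x45 blk=17 s=1: L1-HIT | VC [22]
  [7] addr=0x6a blk=26 s=2: L1-HIT | VC [22]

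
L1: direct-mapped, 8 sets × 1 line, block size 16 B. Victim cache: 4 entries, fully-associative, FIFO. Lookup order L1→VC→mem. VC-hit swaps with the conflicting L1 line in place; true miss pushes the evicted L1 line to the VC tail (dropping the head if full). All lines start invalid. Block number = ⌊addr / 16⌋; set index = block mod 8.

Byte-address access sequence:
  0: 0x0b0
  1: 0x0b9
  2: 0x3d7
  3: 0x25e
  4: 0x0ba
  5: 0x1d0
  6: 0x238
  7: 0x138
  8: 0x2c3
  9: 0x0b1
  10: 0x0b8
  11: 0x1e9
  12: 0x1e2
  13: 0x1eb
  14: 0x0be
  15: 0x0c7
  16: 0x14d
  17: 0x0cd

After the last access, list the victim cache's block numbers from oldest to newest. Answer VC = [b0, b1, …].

  [0] addr=0xb0 blk=11 s=3: MISS | VC []
  [1] addr=0xb9 blk=11 s=3: L1-HIT | VC []
  [2] addr=0x3d7 blk=61 s=5: MISS | VC []
  [3] addr=0x25e blk=37 s=5: MISS | VC [61]
  [4] addr=0xba blk=11 s=3: L1-HIT | VC [61]
  [5] addr=0x1d0 blk=29 s=5: MISS | VC [61, 37]
  [6] addr=0x238 blk=35 s=3: MISS | VC [61, 37, 11]
  [7] addr=0x138 blk=19 s=3: MISS | VC [61, 37, 11, 35]
  [8] addr=0x2c3 blk=44 s=4: MISS | VC [61, 37, 11, 35]
  [9] addr=0xb1 blk=11 s=3: VC-HIT | VC [61, 37, 19, 35]
  [10] addr=0xb8 blk=11 s=3: L1-HIT | VC [61, 37, 19, 35]
  [11] addr=0x1e9 blk=30 s=6: MISS | VC [61, 37, 19, 35]
  [12] addr=0x1e2 blk=30 s=6: L1-HIT | VC [61, 37, 19, 35]
  [13] addr=0x1eb blk=30 s=6: L1-HIT | VC [61, 37, 19, 35]
  [14] addr=0xbe blk=11 s=3: L1-HIT | VC [61, 37, 19, 35]
  [15] addr=0xc7 blk=12 s=4: MISS | VC [37, 19, 35, 44]
  [16] addr=0x14d blk=20 s=4: MISS | VC [19, 35, 44, 12]
  [17] addr=0xcd blk=12 s=4: VC-HIT | VC [19, 35, 44, 20]

VC = [19, 35, 44, 20]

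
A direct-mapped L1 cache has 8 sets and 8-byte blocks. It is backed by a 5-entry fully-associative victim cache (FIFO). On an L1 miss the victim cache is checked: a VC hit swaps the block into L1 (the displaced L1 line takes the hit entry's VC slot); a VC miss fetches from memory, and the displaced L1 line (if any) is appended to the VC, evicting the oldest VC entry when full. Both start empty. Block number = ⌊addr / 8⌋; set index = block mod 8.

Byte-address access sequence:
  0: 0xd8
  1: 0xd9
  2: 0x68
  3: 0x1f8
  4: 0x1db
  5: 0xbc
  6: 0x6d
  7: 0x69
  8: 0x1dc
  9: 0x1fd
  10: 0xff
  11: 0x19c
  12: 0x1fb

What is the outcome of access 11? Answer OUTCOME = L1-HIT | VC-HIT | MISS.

0: 0xd8 (blk 27, set 3) → MISS  vc=[]
1: 0xd9 (blk 27, set 3) → L1-HIT  vc=[]
2: 0x68 (blk 13, set 5) → MISS  vc=[]
3: 0x1f8 (blk 63, set 7) → MISS  vc=[]
4: 0x1db (blk 59, set 3) → MISS  vc=[27]
5: 0xbc (blk 23, set 7) → MISS  vc=[27, 63]
6: 0x6d (blk 13, set 5) → L1-HIT  vc=[27, 63]
7: 0x69 (blk 13, set 5) → L1-HIT  vc=[27, 63]
8: 0x1dc (blk 59, set 3) → L1-HIT  vc=[27, 63]
9: 0x1fd (blk 63, set 7) → VC-HIT  vc=[27, 23]
10: 0xff (blk 31, set 7) → MISS  vc=[27, 23, 63]
11: 0x19c (blk 51, set 3) → MISS  vc=[27, 23, 63, 59]
12: 0x1fb (blk 63, set 7) → VC-HIT  vc=[27, 23, 31, 59]

OUTCOME = MISS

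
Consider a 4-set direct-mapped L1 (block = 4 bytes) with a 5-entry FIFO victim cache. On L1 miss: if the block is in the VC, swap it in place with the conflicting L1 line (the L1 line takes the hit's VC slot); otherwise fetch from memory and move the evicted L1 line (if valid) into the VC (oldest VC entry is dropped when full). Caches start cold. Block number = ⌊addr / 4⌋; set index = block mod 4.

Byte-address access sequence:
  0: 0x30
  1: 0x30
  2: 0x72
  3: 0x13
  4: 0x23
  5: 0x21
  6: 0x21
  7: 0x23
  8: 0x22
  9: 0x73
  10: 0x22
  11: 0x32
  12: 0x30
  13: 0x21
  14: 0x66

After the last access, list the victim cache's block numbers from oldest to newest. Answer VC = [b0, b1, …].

0: 0x30 (blk 12, set 0) → MISS  vc=[]
1: 0x30 (blk 12, set 0) → L1-HIT  vc=[]
2: 0x72 (blk 28, set 0) → MISS  vc=[12]
3: 0x13 (blk 4, set 0) → MISS  vc=[12, 28]
4: 0x23 (blk 8, set 0) → MISS  vc=[12, 28, 4]
5: 0x21 (blk 8, set 0) → L1-HIT  vc=[12, 28, 4]
6: 0x21 (blk 8, set 0) → L1-HIT  vc=[12, 28, 4]
7: 0x23 (blk 8, set 0) → L1-HIT  vc=[12, 28, 4]
8: 0x22 (blk 8, set 0) → L1-HIT  vc=[12, 28, 4]
9: 0x73 (blk 28, set 0) → VC-HIT  vc=[12, 8, 4]
10: 0x22 (blk 8, set 0) → VC-HIT  vc=[12, 28, 4]
11: 0x32 (blk 12, set 0) → VC-HIT  vc=[8, 28, 4]
12: 0x30 (blk 12, set 0) → L1-HIT  vc=[8, 28, 4]
13: 0x21 (blk 8, set 0) → VC-HIT  vc=[12, 28, 4]
14: 0x66 (blk 25, set 1) → MISS  vc=[12, 28, 4]

VC = [12, 28, 4]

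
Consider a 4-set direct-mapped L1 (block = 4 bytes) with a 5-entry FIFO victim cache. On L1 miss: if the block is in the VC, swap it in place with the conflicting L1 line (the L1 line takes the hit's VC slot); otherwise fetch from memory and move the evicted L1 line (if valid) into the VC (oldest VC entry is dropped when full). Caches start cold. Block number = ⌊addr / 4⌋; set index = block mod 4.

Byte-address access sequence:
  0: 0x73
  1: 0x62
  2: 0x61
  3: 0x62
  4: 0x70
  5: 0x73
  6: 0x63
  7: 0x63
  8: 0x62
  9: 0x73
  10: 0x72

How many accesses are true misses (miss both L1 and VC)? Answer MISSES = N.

  [0] addr=0x73 blk=28 s=0: MISS | VC []
  [1] addr=0x62 blk=24 s=0: MISS | VC [28]
  [2] addr=0x61 blk=24 s=0: L1-HIT | VC [28]
  [3] addr=0x62 blk=24 s=0: L1-HIT | VC [28]
  [4] addr=0x70 blk=28 s=0: VC-HIT | VC [24]
  [5] addr=0x73 blk=28 s=0: L1-HIT | VC [24]
  [6] addr=0x63 blk=24 s=0: VC-HIT | VC [28]
  [7] addr=0x63 blk=24 s=0: L1-HIT | VC [28]
  [8] addr=0x62 blk=24 s=0: L1-HIT | VC [28]
  [9] addr=0x73 blk=28 s=0: VC-HIT | VC [24]
  [10] addr=0x72 blk=28 s=0: L1-HIT | VC [24]

MISSES = 2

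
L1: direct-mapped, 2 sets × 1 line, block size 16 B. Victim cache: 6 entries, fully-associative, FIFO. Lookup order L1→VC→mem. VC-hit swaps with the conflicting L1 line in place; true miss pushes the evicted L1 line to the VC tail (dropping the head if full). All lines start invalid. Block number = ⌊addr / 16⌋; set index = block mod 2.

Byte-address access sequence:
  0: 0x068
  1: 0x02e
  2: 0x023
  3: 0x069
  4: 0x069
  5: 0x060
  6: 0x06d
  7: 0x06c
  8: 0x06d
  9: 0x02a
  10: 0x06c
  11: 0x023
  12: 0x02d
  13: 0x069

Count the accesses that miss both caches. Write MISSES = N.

0: 0x68 (blk 6, set 0) → MISS  vc=[]
1: 0x2e (blk 2, set 0) → MISS  vc=[6]
2: 0x23 (blk 2, set 0) → L1-HIT  vc=[6]
3: 0x69 (blk 6, set 0) → VC-HIT  vc=[2]
4: 0x69 (blk 6, set 0) → L1-HIT  vc=[2]
5: 0x60 (blk 6, set 0) → L1-HIT  vc=[2]
6: 0x6d (blk 6, set 0) → L1-HIT  vc=[2]
7: 0x6c (blk 6, set 0) → L1-HIT  vc=[2]
8: 0x6d (blk 6, set 0) → L1-HIT  vc=[2]
9: 0x2a (blk 2, set 0) → VC-HIT  vc=[6]
10: 0x6c (blk 6, set 0) → VC-HIT  vc=[2]
11: 0x23 (blk 2, set 0) → VC-HIT  vc=[6]
12: 0x2d (blk 2, set 0) → L1-HIT  vc=[6]
13: 0x69 (blk 6, set 0) → VC-HIT  vc=[2]

MISSES = 2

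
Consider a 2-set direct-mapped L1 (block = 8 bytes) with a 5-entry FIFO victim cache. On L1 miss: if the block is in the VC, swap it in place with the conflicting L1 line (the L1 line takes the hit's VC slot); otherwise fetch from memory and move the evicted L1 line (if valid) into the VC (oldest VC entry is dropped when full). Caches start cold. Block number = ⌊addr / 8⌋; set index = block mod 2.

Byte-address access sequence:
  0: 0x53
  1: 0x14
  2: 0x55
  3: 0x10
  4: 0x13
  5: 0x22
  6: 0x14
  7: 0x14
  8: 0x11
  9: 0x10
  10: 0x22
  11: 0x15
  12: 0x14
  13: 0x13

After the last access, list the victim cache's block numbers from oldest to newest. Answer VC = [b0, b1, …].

VC = [10, 4]

0: 0x53 (blk 10, set 0) → MISS  vc=[]
1: 0x14 (blk 2, set 0) → MISS  vc=[10]
2: 0x55 (blk 10, set 0) → VC-HIT  vc=[2]
3: 0x10 (blk 2, set 0) → VC-HIT  vc=[10]
4: 0x13 (blk 2, set 0) → L1-HIT  vc=[10]
5: 0x22 (blk 4, set 0) → MISS  vc=[10, 2]
6: 0x14 (blk 2, set 0) → VC-HIT  vc=[10, 4]
7: 0x14 (blk 2, set 0) → L1-HIT  vc=[10, 4]
8: 0x11 (blk 2, set 0) → L1-HIT  vc=[10, 4]
9: 0x10 (blk 2, set 0) → L1-HIT  vc=[10, 4]
10: 0x22 (blk 4, set 0) → VC-HIT  vc=[10, 2]
11: 0x15 (blk 2, set 0) → VC-HIT  vc=[10, 4]
12: 0x14 (blk 2, set 0) → L1-HIT  vc=[10, 4]
13: 0x13 (blk 2, set 0) → L1-HIT  vc=[10, 4]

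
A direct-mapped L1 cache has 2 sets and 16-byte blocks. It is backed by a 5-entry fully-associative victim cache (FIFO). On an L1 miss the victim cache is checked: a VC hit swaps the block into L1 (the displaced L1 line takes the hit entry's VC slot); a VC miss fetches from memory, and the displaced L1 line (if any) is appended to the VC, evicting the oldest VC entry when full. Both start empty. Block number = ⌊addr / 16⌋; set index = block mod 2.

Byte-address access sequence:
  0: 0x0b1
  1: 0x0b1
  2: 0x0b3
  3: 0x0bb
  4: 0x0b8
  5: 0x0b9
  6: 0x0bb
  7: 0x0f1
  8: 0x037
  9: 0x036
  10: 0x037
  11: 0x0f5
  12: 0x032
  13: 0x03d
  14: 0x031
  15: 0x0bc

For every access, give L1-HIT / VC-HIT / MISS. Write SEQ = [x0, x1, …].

SEQ = [MISS, L1-HIT, L1-HIT, L1-HIT, L1-HIT, L1-HIT, L1-HIT, MISS, MISS, L1-HIT, L1-HIT, VC-HIT, VC-HIT, L1-HIT, L1-HIT, VC-HIT]

#0 0xb1→b11/s1 MISS; vc=[]
#1 0xb1→b11/s1 L1-HIT; vc=[]
#2 0xb3→b11/s1 L1-HIT; vc=[]
#3 0xbb→b11/s1 L1-HIT; vc=[]
#4 0xb8→b11/s1 L1-HIT; vc=[]
#5 0xb9→b11/s1 L1-HIT; vc=[]
#6 0xbb→b11/s1 L1-HIT; vc=[]
#7 0xf1→b15/s1 MISS; vc=[11]
#8 0x37→b3/s1 MISS; vc=[11,15]
#9 0x36→b3/s1 L1-HIT; vc=[11,15]
#10 0x37→b3/s1 L1-HIT; vc=[11,15]
#11 0xf5→b15/s1 VC-HIT; vc=[11,3]
#12 0x32→b3/s1 VC-HIT; vc=[11,15]
#13 0x3d→b3/s1 L1-HIT; vc=[11,15]
#14 0x31→b3/s1 L1-HIT; vc=[11,15]
#15 0xbc→b11/s1 VC-HIT; vc=[3,15]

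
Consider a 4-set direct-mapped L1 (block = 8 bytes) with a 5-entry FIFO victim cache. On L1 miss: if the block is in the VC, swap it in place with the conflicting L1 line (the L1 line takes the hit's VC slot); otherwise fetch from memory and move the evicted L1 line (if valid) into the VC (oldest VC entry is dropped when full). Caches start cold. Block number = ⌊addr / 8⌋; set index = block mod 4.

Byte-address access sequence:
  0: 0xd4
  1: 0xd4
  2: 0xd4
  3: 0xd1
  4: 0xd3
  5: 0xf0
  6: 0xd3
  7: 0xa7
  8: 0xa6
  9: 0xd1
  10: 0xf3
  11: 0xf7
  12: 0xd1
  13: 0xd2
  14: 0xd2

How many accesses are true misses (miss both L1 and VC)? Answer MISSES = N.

MISSES = 3

0: 0xd4 (blk 26, set 2) → MISS  vc=[]
1: 0xd4 (blk 26, set 2) → L1-HIT  vc=[]
2: 0xd4 (blk 26, set 2) → L1-HIT  vc=[]
3: 0xd1 (blk 26, set 2) → L1-HIT  vc=[]
4: 0xd3 (blk 26, set 2) → L1-HIT  vc=[]
5: 0xf0 (blk 30, set 2) → MISS  vc=[26]
6: 0xd3 (blk 26, set 2) → VC-HIT  vc=[30]
7: 0xa7 (blk 20, set 0) → MISS  vc=[30]
8: 0xa6 (blk 20, set 0) → L1-HIT  vc=[30]
9: 0xd1 (blk 26, set 2) → L1-HIT  vc=[30]
10: 0xf3 (blk 30, set 2) → VC-HIT  vc=[26]
11: 0xf7 (blk 30, set 2) → L1-HIT  vc=[26]
12: 0xd1 (blk 26, set 2) → VC-HIT  vc=[30]
13: 0xd2 (blk 26, set 2) → L1-HIT  vc=[30]
14: 0xd2 (blk 26, set 2) → L1-HIT  vc=[30]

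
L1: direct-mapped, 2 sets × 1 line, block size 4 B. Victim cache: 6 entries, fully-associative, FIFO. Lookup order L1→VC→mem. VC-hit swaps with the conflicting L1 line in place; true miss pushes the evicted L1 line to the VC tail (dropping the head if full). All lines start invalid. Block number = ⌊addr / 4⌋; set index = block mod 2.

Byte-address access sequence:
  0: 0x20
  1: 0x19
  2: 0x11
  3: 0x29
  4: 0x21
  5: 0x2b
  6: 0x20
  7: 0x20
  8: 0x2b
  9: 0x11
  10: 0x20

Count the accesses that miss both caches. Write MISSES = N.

  [0] addr=0x20 blk=8 s=0: MISS | VC []
  [1] addr=0x19 blk=6 s=0: MISS | VC [8]
  [2] addr=0x11 blk=4 s=0: MISS | VC [8, 6]
  [3] addr=0x29 blk=10 s=0: MISS | VC [8, 6, 4]
  [4] addr=0x21 blk=8 s=0: VC-HIT | VC [10, 6, 4]
  [5] addr=0x2b blk=10 s=0: VC-HIT | VC [8, 6, 4]
  [6] addr=0x20 blk=8 s=0: VC-HIT | VC [10, 6, 4]
  [7] addr=0x20 blk=8 s=0: L1-HIT | VC [10, 6, 4]
  [8] addr=0x2b blk=10 s=0: VC-HIT | VC [8, 6, 4]
  [9] addr=0x11 blk=4 s=0: VC-HIT | VC [8, 6, 10]
  [10] addr=0x20 blk=8 s=0: VC-HIT | VC [4, 6, 10]

MISSES = 4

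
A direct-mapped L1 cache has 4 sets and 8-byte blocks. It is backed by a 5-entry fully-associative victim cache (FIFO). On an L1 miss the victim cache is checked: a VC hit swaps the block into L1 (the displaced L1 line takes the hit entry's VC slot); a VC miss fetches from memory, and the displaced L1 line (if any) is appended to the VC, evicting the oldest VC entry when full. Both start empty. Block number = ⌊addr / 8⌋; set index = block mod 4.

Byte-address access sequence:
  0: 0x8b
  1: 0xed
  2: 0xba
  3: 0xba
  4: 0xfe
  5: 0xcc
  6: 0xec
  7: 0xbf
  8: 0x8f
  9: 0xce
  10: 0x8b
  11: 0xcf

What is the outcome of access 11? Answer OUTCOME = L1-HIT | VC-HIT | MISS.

#0 0x8b→b17/s1 MISS; vc=[]
#1 0xed→b29/s1 MISS; vc=[17]
#2 0xba→b23/s3 MISS; vc=[17]
#3 0xba→b23/s3 L1-HIT; vc=[17]
#4 0xfe→b31/s3 MISS; vc=[17,23]
#5 0xcc→b25/s1 MISS; vc=[17,23,29]
#6 0xec→b29/s1 VC-HIT; vc=[17,23,25]
#7 0xbf→b23/s3 VC-HIT; vc=[17,31,25]
#8 0x8f→b17/s1 VC-HIT; vc=[29,31,25]
#9 0xce→b25/s1 VC-HIT; vc=[29,31,17]
#10 0x8b→b17/s1 VC-HIT; vc=[29,31,25]
#11 0xcf→b25/s1 VC-HIT; vc=[29,31,17]

OUTCOME = VC-HIT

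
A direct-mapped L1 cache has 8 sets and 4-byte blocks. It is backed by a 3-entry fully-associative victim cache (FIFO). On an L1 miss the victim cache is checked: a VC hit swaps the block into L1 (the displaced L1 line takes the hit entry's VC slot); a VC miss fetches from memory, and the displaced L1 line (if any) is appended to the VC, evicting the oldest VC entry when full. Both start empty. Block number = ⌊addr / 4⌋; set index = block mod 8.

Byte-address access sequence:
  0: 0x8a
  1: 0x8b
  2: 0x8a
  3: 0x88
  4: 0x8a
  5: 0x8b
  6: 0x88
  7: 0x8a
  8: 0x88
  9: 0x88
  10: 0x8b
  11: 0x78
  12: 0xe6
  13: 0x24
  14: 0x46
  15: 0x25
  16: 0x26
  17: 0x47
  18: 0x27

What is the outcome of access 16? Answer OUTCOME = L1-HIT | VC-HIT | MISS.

  [0] addr=0x8a blk=34 s=2: MISS | VC []
  [1] addr=0x8b blk=34 s=2: L1-HIT | VC []
  [2] addr=0x8a blk=34 s=2: L1-HIT | VC []
  [3] addr=0x88 blk=34 s=2: L1-HIT | VC []
  [4] addr=0x8a blk=34 s=2: L1-HIT | VC []
  [5] addr=0x8b blk=34 s=2: L1-HIT | VC []
  [6] addr=0x88 blk=34 s=2: L1-HIT | VC []
  [7] addr=0x8a blk=34 s=2: L1-HIT | VC []
  [8] addr=0x88 blk=34 s=2: L1-HIT | VC []
  [9] addr=0x88 blk=34 s=2: L1-HIT | VC []
  [10] addr=0x8b blk=34 s=2: L1-HIT | VC []
  [11] addr=0x78 blk=30 s=6: MISS | VC []
  [12] addr=0xe6 blk=57 s=1: MISS | VC []
  [13] addr=0x24 blk=9 s=1: MISS | VC [57]
  [14] addr=0x46 blk=17 s=1: MISS | VC [57, 9]
  [15] addr=0x25 blk=9 s=1: VC-HIT | VC [57, 17]
  [16] addr=0x26 blk=9 s=1: L1-HIT | VC [57, 17]
  [17] addr=0x47 blk=17 s=1: VC-HIT | VC [57, 9]
  [18] addr=0x27 blk=9 s=1: VC-HIT | VC [57, 17]

OUTCOME = L1-HIT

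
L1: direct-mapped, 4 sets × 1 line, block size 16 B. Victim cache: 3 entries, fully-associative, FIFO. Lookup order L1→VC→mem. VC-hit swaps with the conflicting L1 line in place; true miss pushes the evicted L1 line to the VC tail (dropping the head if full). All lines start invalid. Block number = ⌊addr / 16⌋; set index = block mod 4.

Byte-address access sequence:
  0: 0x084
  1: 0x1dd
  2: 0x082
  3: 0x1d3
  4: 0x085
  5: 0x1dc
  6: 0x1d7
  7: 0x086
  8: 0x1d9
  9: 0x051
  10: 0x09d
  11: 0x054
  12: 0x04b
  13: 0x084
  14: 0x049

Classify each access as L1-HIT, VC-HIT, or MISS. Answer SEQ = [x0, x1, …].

SEQ = [MISS, MISS, L1-HIT, L1-HIT, L1-HIT, L1-HIT, L1-HIT, L1-HIT, L1-HIT, MISS, MISS, VC-HIT, MISS, VC-HIT, VC-HIT]

  [0] addr=0x84 blk=8 s=0: MISS | VC []
  [1] addr=0x1dd blk=29 s=1: MISS | VC []
  [2] addr=0x82 blk=8 s=0: L1-HIT | VC []
  [3] addr=0x1d3 blk=29 s=1: L1-HIT | VC []
  [4] addr=0x85 blk=8 s=0: L1-HIT | VC []
  [5] addr=0x1dc blk=29 s=1: L1-HIT | VC []
  [6] addr=0x1d7 blk=29 s=1: L1-HIT | VC []
  [7] addr=0x86 blk=8 s=0: L1-HIT | VC []
  [8] addr=0x1d9 blk=29 s=1: L1-HIT | VC []
  [9] addr=0x51 blk=5 s=1: MISS | VC [29]
  [10] addr=0x9d blk=9 s=1: MISS | VC [29, 5]
  [11] addr=0x54 blk=5 s=1: VC-HIT | VC [29, 9]
  [12] addr=0x4b blk=4 s=0: MISS | VC [29, 9, 8]
  [13] addr=0x84 blk=8 s=0: VC-HIT | VC [29, 9, 4]
  [14] addr=0x49 blk=4 s=0: VC-HIT | VC [29, 9, 8]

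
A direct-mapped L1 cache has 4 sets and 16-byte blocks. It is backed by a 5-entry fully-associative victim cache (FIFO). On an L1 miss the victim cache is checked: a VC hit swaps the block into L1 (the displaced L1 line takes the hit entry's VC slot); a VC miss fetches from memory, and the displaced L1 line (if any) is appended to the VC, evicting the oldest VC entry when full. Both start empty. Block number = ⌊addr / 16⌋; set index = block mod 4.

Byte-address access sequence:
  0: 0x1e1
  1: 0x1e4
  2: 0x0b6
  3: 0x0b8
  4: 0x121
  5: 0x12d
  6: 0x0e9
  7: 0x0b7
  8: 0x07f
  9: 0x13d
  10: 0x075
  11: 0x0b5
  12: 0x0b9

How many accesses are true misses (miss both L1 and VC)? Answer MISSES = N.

MISSES = 6

  [0] addr=0x1e1 blk=30 s=2: MISS | VC []
  [1] addr=0x1e4 blk=30 s=2: L1-HIT | VC []
  [2] addr=0xb6 blk=11 s=3: MISS | VC []
  [3] addr=0xb8 blk=11 s=3: L1-HIT | VC []
  [4] addr=0x121 blk=18 s=2: MISS | VC [30]
  [5] addr=0x12d blk=18 s=2: L1-HIT | VC [30]
  [6] addr=0xe9 blk=14 s=2: MISS | VC [30, 18]
  [7] addr=0xb7 blk=11 s=3: L1-HIT | VC [30, 18]
  [8] addr=0x7f blk=7 s=3: MISS | VC [30, 18, 11]
  [9] addr=0x13d blk=19 s=3: MISS | VC [30, 18, 11, 7]
  [10] addr=0x75 blk=7 s=3: VC-HIT | VC [30, 18, 11, 19]
  [11] addr=0xb5 blk=11 s=3: VC-HIT | VC [30, 18, 7, 19]
  [12] addr=0xb9 blk=11 s=3: L1-HIT | VC [30, 18, 7, 19]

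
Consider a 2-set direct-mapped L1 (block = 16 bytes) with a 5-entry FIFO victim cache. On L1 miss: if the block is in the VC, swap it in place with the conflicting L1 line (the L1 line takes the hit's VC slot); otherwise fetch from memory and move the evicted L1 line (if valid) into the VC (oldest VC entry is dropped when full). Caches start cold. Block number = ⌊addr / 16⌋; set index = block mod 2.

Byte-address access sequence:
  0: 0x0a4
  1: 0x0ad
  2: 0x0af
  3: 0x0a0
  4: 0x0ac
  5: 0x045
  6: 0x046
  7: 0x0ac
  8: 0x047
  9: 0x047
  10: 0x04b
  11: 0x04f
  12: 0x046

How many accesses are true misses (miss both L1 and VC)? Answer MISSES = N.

MISSES = 2

0: 0xa4 (blk 10, set 0) → MISS  vc=[]
1: 0xad (blk 10, set 0) → L1-HIT  vc=[]
2: 0xaf (blk 10, set 0) → L1-HIT  vc=[]
3: 0xa0 (blk 10, set 0) → L1-HIT  vc=[]
4: 0xac (blk 10, set 0) → L1-HIT  vc=[]
5: 0x45 (blk 4, set 0) → MISS  vc=[10]
6: 0x46 (blk 4, set 0) → L1-HIT  vc=[10]
7: 0xac (blk 10, set 0) → VC-HIT  vc=[4]
8: 0x47 (blk 4, set 0) → VC-HIT  vc=[10]
9: 0x47 (blk 4, set 0) → L1-HIT  vc=[10]
10: 0x4b (blk 4, set 0) → L1-HIT  vc=[10]
11: 0x4f (blk 4, set 0) → L1-HIT  vc=[10]
12: 0x46 (blk 4, set 0) → L1-HIT  vc=[10]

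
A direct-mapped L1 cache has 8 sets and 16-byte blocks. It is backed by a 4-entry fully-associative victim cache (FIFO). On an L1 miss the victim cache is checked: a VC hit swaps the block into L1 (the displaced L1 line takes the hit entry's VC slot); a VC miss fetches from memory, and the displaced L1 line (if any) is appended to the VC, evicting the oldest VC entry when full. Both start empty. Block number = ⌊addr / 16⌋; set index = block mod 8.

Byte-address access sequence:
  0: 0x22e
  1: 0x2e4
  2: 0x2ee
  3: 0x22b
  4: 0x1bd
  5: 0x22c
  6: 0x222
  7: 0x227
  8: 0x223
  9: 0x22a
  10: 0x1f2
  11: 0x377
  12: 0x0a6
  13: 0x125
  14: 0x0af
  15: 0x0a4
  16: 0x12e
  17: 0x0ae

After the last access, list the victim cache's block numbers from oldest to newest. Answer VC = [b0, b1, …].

  [0] addr=0x22e blk=34 s=2: MISS | VC []
  [1] addr=0x2e4 blk=46 s=6: MISS | VC []
  [2] addr=0x2ee blk=46 s=6: L1-HIT | VC []
  [3] addr=0x22b blk=34 s=2: L1-HIT | VC []
  [4] addr=0x1bd blk=27 s=3: MISS | VC []
  [5] addr=0x22c blk=34 s=2: L1-HIT | VC []
  [6] addr=0x222 blk=34 s=2: L1-HIT | VC []
  [7] addr=0x227 blk=34 s=2: L1-HIT | VC []
  [8] addr=0x223 blk=34 s=2: L1-HIT | VC []
  [9] addr=0x22a blk=34 s=2: L1-HIT | VC []
  [10] addr=0x1f2 blk=31 s=7: MISS | VC []
  [11] addr=0x377 blk=55 s=7: MISS | VC [31]
  [12] addr=0xa6 blk=10 s=2: MISS | VC [31, 34]
  [13] addr=0x125 blk=18 s=2: MISS | VC [31, 34, 10]
  [14] addr=0xaf blk=10 s=2: VC-HIT | VC [31, 34, 18]
  [15] addr=0xa4 blk=10 s=2: L1-HIT | VC [31, 34, 18]
  [16] addr=0x12e blk=18 s=2: VC-HIT | VC [31, 34, 10]
  [17] addr=0xae blk=10 s=2: VC-HIT | VC [31, 34, 18]

VC = [31, 34, 18]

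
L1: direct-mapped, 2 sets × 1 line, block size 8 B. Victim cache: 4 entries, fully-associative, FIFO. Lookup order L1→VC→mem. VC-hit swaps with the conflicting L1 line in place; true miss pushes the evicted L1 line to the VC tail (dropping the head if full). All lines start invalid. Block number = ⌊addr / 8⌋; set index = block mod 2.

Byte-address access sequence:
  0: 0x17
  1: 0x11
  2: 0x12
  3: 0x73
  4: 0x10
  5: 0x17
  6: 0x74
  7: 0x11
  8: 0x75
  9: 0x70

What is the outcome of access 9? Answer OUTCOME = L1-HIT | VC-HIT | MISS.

#0 0x17→b2/s0 MISS; vc=[]
#1 0x11→b2/s0 L1-HIT; vc=[]
#2 0x12→b2/s0 L1-HIT; vc=[]
#3 0x73→b14/s0 MISS; vc=[2]
#4 0x10→b2/s0 VC-HIT; vc=[14]
#5 0x17→b2/s0 L1-HIT; vc=[14]
#6 0x74→b14/s0 VC-HIT; vc=[2]
#7 0x11→b2/s0 VC-HIT; vc=[14]
#8 0x75→b14/s0 VC-HIT; vc=[2]
#9 0x70→b14/s0 L1-HIT; vc=[2]

OUTCOME = L1-HIT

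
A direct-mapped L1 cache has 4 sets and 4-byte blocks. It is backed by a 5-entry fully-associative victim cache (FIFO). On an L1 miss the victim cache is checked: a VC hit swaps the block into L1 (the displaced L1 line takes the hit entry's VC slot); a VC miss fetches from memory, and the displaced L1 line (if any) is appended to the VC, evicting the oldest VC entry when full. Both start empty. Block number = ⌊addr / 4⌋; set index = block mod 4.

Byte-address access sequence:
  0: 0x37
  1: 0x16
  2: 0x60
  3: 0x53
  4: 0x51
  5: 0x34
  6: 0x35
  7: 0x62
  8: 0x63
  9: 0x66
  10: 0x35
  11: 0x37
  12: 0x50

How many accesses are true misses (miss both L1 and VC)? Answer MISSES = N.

#0 0x37→b13/s1 MISS; vc=[]
#1 0x16→b5/s1 MISS; vc=[13]
#2 0x60→b24/s0 MISS; vc=[13]
#3 0x53→b20/s0 MISS; vc=[13,24]
#4 0x51→b20/s0 L1-HIT; vc=[13,24]
#5 0x34→b13/s1 VC-HIT; vc=[5,24]
#6 0x35→b13/s1 L1-HIT; vc=[5,24]
#7 0x62→b24/s0 VC-HIT; vc=[5,20]
#8 0x63→b24/s0 L1-HIT; vc=[5,20]
#9 0x66→b25/s1 MISS; vc=[5,20,13]
#10 0x35→b13/s1 VC-HIT; vc=[5,20,25]
#11 0x37→b13/s1 L1-HIT; vc=[5,20,25]
#12 0x50→b20/s0 VC-HIT; vc=[5,24,25]

MISSES = 5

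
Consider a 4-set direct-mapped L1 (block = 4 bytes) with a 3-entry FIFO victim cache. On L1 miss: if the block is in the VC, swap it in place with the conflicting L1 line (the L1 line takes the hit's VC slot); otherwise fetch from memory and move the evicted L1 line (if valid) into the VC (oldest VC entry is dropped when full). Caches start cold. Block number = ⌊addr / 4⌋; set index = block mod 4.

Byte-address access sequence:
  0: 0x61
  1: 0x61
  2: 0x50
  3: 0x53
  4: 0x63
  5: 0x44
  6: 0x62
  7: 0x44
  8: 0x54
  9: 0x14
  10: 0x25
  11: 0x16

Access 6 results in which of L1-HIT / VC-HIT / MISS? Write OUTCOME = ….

OUTCOME = L1-HIT

0: 0x61 (blk 24, set 0) → MISS  vc=[]
1: 0x61 (blk 24, set 0) → L1-HIT  vc=[]
2: 0x50 (blk 20, set 0) → MISS  vc=[24]
3: 0x53 (blk 20, set 0) → L1-HIT  vc=[24]
4: 0x63 (blk 24, set 0) → VC-HIT  vc=[20]
5: 0x44 (blk 17, set 1) → MISS  vc=[20]
6: 0x62 (blk 24, set 0) → L1-HIT  vc=[20]
7: 0x44 (blk 17, set 1) → L1-HIT  vc=[20]
8: 0x54 (blk 21, set 1) → MISS  vc=[20, 17]
9: 0x14 (blk 5, set 1) → MISS  vc=[20, 17, 21]
10: 0x25 (blk 9, set 1) → MISS  vc=[17, 21, 5]
11: 0x16 (blk 5, set 1) → VC-HIT  vc=[17, 21, 9]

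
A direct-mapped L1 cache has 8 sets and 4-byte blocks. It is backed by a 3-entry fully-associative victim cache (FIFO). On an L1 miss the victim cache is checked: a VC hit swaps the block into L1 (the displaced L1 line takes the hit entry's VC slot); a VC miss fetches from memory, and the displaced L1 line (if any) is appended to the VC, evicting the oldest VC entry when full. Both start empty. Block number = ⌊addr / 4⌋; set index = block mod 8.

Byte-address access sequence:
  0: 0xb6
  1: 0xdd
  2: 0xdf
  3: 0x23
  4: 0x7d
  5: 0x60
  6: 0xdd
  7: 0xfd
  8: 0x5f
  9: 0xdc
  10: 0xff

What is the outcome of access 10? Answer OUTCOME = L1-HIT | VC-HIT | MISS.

OUTCOME = VC-HIT

#0 0xb6→b45/s5 MISS; vc=[]
#1 0xdd→b55/s7 MISS; vc=[]
#2 0xdf→b55/s7 L1-HIT; vc=[]
#3 0x23→b8/s0 MISS; vc=[]
#4 0x7d→b31/s7 MISS; vc=[55]
#5 0x60→b24/s0 MISS; vc=[55,8]
#6 0xdd→b55/s7 VC-HIT; vc=[31,8]
#7 0xfd→b63/s7 MISS; vc=[31,8,55]
#8 0x5f→b23/s7 MISS; vc=[8,55,63]
#9 0xdc→b55/s7 VC-HIT; vc=[8,23,63]
#10 0xff→b63/s7 VC-HIT; vc=[8,23,55]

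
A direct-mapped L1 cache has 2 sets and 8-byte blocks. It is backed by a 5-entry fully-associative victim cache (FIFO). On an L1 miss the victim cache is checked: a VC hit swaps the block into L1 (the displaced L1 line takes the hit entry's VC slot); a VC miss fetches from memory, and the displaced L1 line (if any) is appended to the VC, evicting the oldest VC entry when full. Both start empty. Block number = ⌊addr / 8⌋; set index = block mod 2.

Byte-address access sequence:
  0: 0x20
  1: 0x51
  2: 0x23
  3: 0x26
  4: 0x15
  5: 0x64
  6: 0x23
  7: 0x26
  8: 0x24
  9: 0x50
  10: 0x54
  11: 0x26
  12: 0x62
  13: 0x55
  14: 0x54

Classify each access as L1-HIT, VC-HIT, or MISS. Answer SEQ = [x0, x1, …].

  [0] addr=0x20 blk=4 s=0: MISS | VC []
  [1] addr=0x51 blk=10 s=0: MISS | VC [4]
  [2] addr=0x23 blk=4 s=0: VC-HIT | VC [10]
  [3] addr=0x26 blk=4 s=0: L1-HIT | VC [10]
  [4] addr=0x15 blk=2 s=0: MISS | VC [10, 4]
  [5] addr=0x64 blk=12 s=0: MISS | VC [10, 4, 2]
  [6] addr=0x23 blk=4 s=0: VC-HIT | VC [10, 12, 2]
  [7] addr=0x26 blk=4 s=0: L1-HIT | VC [10, 12, 2]
  [8] addr=0x24 blk=4 s=0: L1-HIT | VC [10, 12, 2]
  [9] addr=0x50 blk=10 s=0: VC-HIT | VC [4, 12, 2]
  [10] addr=0x54 blk=10 s=0: L1-HIT | VC [4, 12, 2]
  [11] addr=0x26 blk=4 s=0: VC-HIT | VC [10, 12, 2]
  [12] addr=0x62 blk=12 s=0: VC-HIT | VC [10, 4, 2]
  [13] addr=0x55 blk=10 s=0: VC-HIT | VC [12, 4, 2]
  [14] addr=0x54 blk=10 s=0: L1-HIT | VC [12, 4, 2]

SEQ = [MISS, MISS, VC-HIT, L1-HIT, MISS, MISS, VC-HIT, L1-HIT, L1-HIT, VC-HIT, L1-HIT, VC-HIT, VC-HIT, VC-HIT, L1-HIT]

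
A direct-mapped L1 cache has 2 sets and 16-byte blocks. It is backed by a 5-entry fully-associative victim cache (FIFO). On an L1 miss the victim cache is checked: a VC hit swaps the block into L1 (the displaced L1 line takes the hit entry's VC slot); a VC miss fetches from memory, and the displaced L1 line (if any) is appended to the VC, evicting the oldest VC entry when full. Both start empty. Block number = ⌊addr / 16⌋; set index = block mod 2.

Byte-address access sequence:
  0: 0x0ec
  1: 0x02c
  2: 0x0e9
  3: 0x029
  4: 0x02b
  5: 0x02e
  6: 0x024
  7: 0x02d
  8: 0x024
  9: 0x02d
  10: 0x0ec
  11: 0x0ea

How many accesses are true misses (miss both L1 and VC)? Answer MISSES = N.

  [0] addr=0xec blk=14 s=0: MISS | VC []
  [1] addr=0x2c blk=2 s=0: MISS | VC [14]
  [2] addr=0xe9 blk=14 s=0: VC-HIT | VC [2]
  [3] addr=0x29 blk=2 s=0: VC-HIT | VC [14]
  [4] addr=0x2b blk=2 s=0: L1-HIT | VC [14]
  [5] addr=0x2e blk=2 s=0: L1-HIT | VC [14]
  [6] addr=0x24 blk=2 s=0: L1-HIT | VC [14]
  [7] addr=0x2d blk=2 s=0: L1-HIT | VC [14]
  [8] addr=0x24 blk=2 s=0: L1-HIT | VC [14]
  [9] addr=0x2d blk=2 s=0: L1-HIT | VC [14]
  [10] addr=0xec blk=14 s=0: VC-HIT | VC [2]
  [11] addr=0xea blk=14 s=0: L1-HIT | VC [2]

MISSES = 2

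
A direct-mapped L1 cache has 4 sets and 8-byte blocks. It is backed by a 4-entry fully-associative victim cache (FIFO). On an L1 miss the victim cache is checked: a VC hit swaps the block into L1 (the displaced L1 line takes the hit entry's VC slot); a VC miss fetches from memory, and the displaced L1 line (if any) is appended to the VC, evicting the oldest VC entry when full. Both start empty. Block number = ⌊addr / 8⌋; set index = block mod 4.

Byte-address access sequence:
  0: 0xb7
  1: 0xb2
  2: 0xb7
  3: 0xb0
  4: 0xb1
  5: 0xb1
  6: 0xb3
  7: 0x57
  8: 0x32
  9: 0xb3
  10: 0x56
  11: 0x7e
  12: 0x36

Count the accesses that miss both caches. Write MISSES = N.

  [0] addr=0xb7 blk=22 s=2: MISS | VC []
  [1] addr=0xb2 blk=22 s=2: L1-HIT | VC []
  [2] addr=0xb7 blk=22 s=2: L1-HIT | VC []
  [3] addr=0xb0 blk=22 s=2: L1-HIT | VC []
  [4] addr=0xb1 blk=22 s=2: L1-HIT | VC []
  [5] addr=0xb1 blk=22 s=2: L1-HIT | VC []
  [6] addr=0xb3 blk=22 s=2: L1-HIT | VC []
  [7] addr=0x57 blk=10 s=2: MISS | VC [22]
  [8] addr=0x32 blk=6 s=2: MISS | VC [22, 10]
  [9] addr=0xb3 blk=22 s=2: VC-HIT | VC [6, 10]
  [10] addr=0x56 blk=10 s=2: VC-HIT | VC [6, 22]
  [11] addr=0x7e blk=15 s=3: MISS | VC [6, 22]
  [12] addr=0x36 blk=6 s=2: VC-HIT | VC [10, 22]

MISSES = 4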